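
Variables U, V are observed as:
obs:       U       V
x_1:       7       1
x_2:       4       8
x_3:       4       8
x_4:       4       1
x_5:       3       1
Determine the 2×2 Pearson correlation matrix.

Step 1 — column means:
  mean(U) = (7 + 4 + 4 + 4 + 3) / 5 = 22/5 = 4.4
  mean(V) = (1 + 8 + 8 + 1 + 1) / 5 = 19/5 = 3.8

Step 2 — sample variances and covariances s[i,j] = (1/(n-1)) · Σ_k (x_{k,i} - mean_i) · (x_{k,j} - mean_j), with n-1 = 4:
  s[U,U] = ((2.6)·(2.6) + (-0.4)·(-0.4) + (-0.4)·(-0.4) + (-0.4)·(-0.4) + (-1.4)·(-1.4)) / 4 = 9.2/4 = 2.3
  s[U,V] = ((2.6)·(-2.8) + (-0.4)·(4.2) + (-0.4)·(4.2) + (-0.4)·(-2.8) + (-1.4)·(-2.8)) / 4 = -5.6/4 = -1.4
  s[V,V] = ((-2.8)·(-2.8) + (4.2)·(4.2) + (4.2)·(4.2) + (-2.8)·(-2.8) + (-2.8)·(-2.8)) / 4 = 58.8/4 = 14.7
  Sample standard deviations s_i = √(s[i,i]):
  s(U) = √(2.3) = 1.5166
  s(V) = √(14.7) = 3.8341

Step 3 — r_{ij} = s_{ij} / (s_i · s_j):
  r[U,U] = 1 (diagonal).
  r[U,V] = -1.4 / (1.5166 · 3.8341) = -1.4 / 5.8146 = -0.2408
  r[V,V] = 1 (diagonal).

R is symmetric with unit diagonal. Assembling:

R = [[1, -0.2408],
 [-0.2408, 1]]


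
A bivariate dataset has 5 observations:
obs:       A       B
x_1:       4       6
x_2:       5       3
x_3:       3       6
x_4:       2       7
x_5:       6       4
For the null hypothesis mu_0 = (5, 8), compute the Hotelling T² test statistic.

Step 1 — sample mean vector:
  mean(A) = (4 + 5 + 3 + 2 + 6) / 5 = 20/5 = 4
  mean(B) = (6 + 3 + 6 + 7 + 4) / 5 = 26/5 = 5.2
  x̄ = (4, 5.2),  deviation x̄ - mu_0 = (4, 5.2) - (5, 8) = (-1, -2.8).

Step 2 — sample covariance matrix, S[i,j] = (1/(n-1)) · Σ_k (x_{k,i} - mean_i) · (x_{k,j} - mean_j), divisor n-1 = 4:
  S[A,A] = ((0)·(0) + (1)·(1) + (-1)·(-1) + (-2)·(-2) + (2)·(2)) / 4 = 10/4 = 2.5
  S[A,B] = ((0)·(0.8) + (1)·(-2.2) + (-1)·(0.8) + (-2)·(1.8) + (2)·(-1.2)) / 4 = -9/4 = -2.25
  S[B,B] = ((0.8)·(0.8) + (-2.2)·(-2.2) + (0.8)·(0.8) + (1.8)·(1.8) + (-1.2)·(-1.2)) / 4 = 10.8/4 = 2.7
  S = [[2.5, -2.25],
 [-2.25, 2.7]].

Step 3 — invert S. det(S) = 2.5·2.7 - (-2.25)² = 1.6875.
  S^{-1} = (1/det) · [[d, -b], [-b, a]] = [[1.6, 1.3333],
 [1.3333, 1.4815]].

Step 4 — quadratic form (x̄ - mu_0)^T · S^{-1} · (x̄ - mu_0):
  S^{-1} · (x̄ - mu_0) = (-5.3333, -5.4815),
  (x̄ - mu_0)^T · [...] = (-1)·(-5.3333) + (-2.8)·(-5.4815) = 20.6815.

Step 5 — scale by n: T² = 5 · 20.6815 = 103.4074.

T² ≈ 103.4074


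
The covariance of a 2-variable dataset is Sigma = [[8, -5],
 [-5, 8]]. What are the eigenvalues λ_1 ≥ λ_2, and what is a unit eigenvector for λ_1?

Step 1 — characteristic polynomial of 2×2 Sigma:
  det(Sigma - λI) = λ² - trace · λ + det = 0.
  trace = 8 + 8 = 16, det = 8·8 - (-5)² = 39.
Step 2 — discriminant:
  Δ = trace² - 4·det = 256 - 156 = 100.
Step 3 — eigenvalues:
  λ = (trace ± √Δ)/2 = (16 ± 10)/2,
  λ_1 = 13,  λ_2 = 3.

Step 4 — unit eigenvector for λ_1: solve (Sigma - λ_1 I)v = 0. First row:
  (8 - 13)·v_x + (-5)·v_y = 0, i.e. (-5)·v_x + (-5)·v_y = 0,
  so v ∝ (b, λ_1 - a) = (-5, 5); multiply by -1 so the first entry is positive: u = (5, -5).
  ||u|| = √((5)² + (-5)²) = √(50) ≈ 7.0711,
  v_1 = u/||u|| ≈ (0.7071, -0.7071) (||v_1|| = 1).

λ_1 = 13,  λ_2 = 3;  v_1 ≈ (0.7071, -0.7071)


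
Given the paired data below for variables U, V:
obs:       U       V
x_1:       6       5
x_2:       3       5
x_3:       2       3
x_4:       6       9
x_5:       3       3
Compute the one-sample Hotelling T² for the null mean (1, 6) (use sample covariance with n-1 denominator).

Step 1 — sample mean vector:
  mean(U) = (6 + 3 + 2 + 6 + 3) / 5 = 20/5 = 4
  mean(V) = (5 + 5 + 3 + 9 + 3) / 5 = 25/5 = 5
  x̄ = (4, 5),  deviation x̄ - mu_0 = (4, 5) - (1, 6) = (3, -1).

Step 2 — sample covariance matrix, S[i,j] = (1/(n-1)) · Σ_k (x_{k,i} - mean_i) · (x_{k,j} - mean_j), divisor n-1 = 4:
  S[U,U] = ((2)·(2) + (-1)·(-1) + (-2)·(-2) + (2)·(2) + (-1)·(-1)) / 4 = 14/4 = 3.5
  S[U,V] = ((2)·(0) + (-1)·(0) + (-2)·(-2) + (2)·(4) + (-1)·(-2)) / 4 = 14/4 = 3.5
  S[V,V] = ((0)·(0) + (0)·(0) + (-2)·(-2) + (4)·(4) + (-2)·(-2)) / 4 = 24/4 = 6
  S = [[3.5, 3.5],
 [3.5, 6]].

Step 3 — invert S. det(S) = 3.5·6 - (3.5)² = 8.75.
  S^{-1} = (1/det) · [[d, -b], [-b, a]] = [[0.6857, -0.4],
 [-0.4, 0.4]].

Step 4 — quadratic form (x̄ - mu_0)^T · S^{-1} · (x̄ - mu_0):
  S^{-1} · (x̄ - mu_0) = (2.4571, -1.6),
  (x̄ - mu_0)^T · [...] = (3)·(2.4571) + (-1)·(-1.6) = 8.9714.

Step 5 — scale by n: T² = 5 · 8.9714 = 44.8571.

T² ≈ 44.8571


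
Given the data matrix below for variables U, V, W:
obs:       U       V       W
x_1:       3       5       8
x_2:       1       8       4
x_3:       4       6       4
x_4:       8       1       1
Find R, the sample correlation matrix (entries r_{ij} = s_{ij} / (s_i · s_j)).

Step 1 — column means:
  mean(U) = (3 + 1 + 4 + 8) / 4 = 16/4 = 4
  mean(V) = (5 + 8 + 6 + 1) / 4 = 20/4 = 5
  mean(W) = (8 + 4 + 4 + 1) / 4 = 17/4 = 4.25

Step 2 — sample variances and covariances s[i,j] = (1/(n-1)) · Σ_k (x_{k,i} - mean_i) · (x_{k,j} - mean_j), with n-1 = 3:
  s[U,U] = ((-1)·(-1) + (-3)·(-3) + (0)·(0) + (4)·(4)) / 3 = 26/3 = 8.6667
  s[U,V] = ((-1)·(0) + (-3)·(3) + (0)·(1) + (4)·(-4)) / 3 = -25/3 = -8.3333
  s[U,W] = ((-1)·(3.75) + (-3)·(-0.25) + (0)·(-0.25) + (4)·(-3.25)) / 3 = -16/3 = -5.3333
  s[V,V] = ((0)·(0) + (3)·(3) + (1)·(1) + (-4)·(-4)) / 3 = 26/3 = 8.6667
  s[V,W] = ((0)·(3.75) + (3)·(-0.25) + (1)·(-0.25) + (-4)·(-3.25)) / 3 = 12/3 = 4
  s[W,W] = ((3.75)·(3.75) + (-0.25)·(-0.25) + (-0.25)·(-0.25) + (-3.25)·(-3.25)) / 3 = 24.75/3 = 8.25
  Sample standard deviations s_i = √(s[i,i]):
  s(U) = √(8.6667) = 2.9439
  s(V) = √(8.6667) = 2.9439
  s(W) = √(8.25) = 2.8723

Step 3 — r_{ij} = s_{ij} / (s_i · s_j):
  r[U,U] = 1 (diagonal).
  r[U,V] = -8.3333 / (2.9439 · 2.9439) = -8.3333 / 8.6667 = -0.9615
  r[U,W] = -5.3333 / (2.9439 · 2.8723) = -5.3333 / 8.4558 = -0.6307
  r[V,V] = 1 (diagonal).
  r[V,W] = 4 / (2.9439 · 2.8723) = 4 / 8.4558 = 0.473
  r[W,W] = 1 (diagonal).

R is symmetric with unit diagonal. Assembling:

R = [[1, -0.9615, -0.6307],
 [-0.9615, 1, 0.473],
 [-0.6307, 0.473, 1]]


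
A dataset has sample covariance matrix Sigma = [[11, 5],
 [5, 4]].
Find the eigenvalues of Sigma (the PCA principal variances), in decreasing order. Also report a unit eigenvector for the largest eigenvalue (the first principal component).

Step 1 — characteristic polynomial of 2×2 Sigma:
  det(Sigma - λI) = λ² - trace · λ + det = 0.
  trace = 11 + 4 = 15, det = 11·4 - (5)² = 19.
Step 2 — discriminant:
  Δ = trace² - 4·det = 225 - 76 = 149.
Step 3 — eigenvalues:
  λ = (trace ± √Δ)/2 = (15 ± 12.2066)/2,
  λ_1 = 13.6033,  λ_2 = 1.3967.

Step 4 — unit eigenvector for λ_1: solve (Sigma - λ_1 I)v = 0. First row:
  (11 - 13.6033)·v_x + (5)·v_y = 0, i.e. (-2.6033)·v_x + (5)·v_y = 0,
  so v ∝ (b, λ_1 - a) = (5, 2.6033) = u.
  ||u|| = √((5)² + (2.6033)²) = √(31.7771) ≈ 5.6371,
  v_1 = u/||u|| ≈ (0.887, 0.4618) (||v_1|| = 1).

λ_1 = 13.6033,  λ_2 = 1.3967;  v_1 ≈ (0.887, 0.4618)


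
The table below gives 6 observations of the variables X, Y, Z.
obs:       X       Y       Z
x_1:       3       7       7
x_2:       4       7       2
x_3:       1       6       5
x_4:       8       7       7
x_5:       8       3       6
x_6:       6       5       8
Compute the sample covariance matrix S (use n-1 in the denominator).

Step 1 — column means:
  mean(X) = (3 + 4 + 1 + 8 + 8 + 6) / 6 = 30/6 = 5
  mean(Y) = (7 + 7 + 6 + 7 + 3 + 5) / 6 = 35/6 = 5.8333
  mean(Z) = (7 + 2 + 5 + 7 + 6 + 8) / 6 = 35/6 = 5.8333

Step 2 — sample covariance S[i,j] = (1/(n-1)) · Σ_k (x_{k,i} - mean_i) · (x_{k,j} - mean_j), with n-1 = 5.
  S[X,X] = ((-2)·(-2) + (-1)·(-1) + (-4)·(-4) + (3)·(3) + (3)·(3) + (1)·(1)) / 5 = 40/5 = 8
  S[X,Y] = ((-2)·(1.1667) + (-1)·(1.1667) + (-4)·(0.1667) + (3)·(1.1667) + (3)·(-2.8333) + (1)·(-0.8333)) / 5 = -10/5 = -2
  S[X,Z] = ((-2)·(1.1667) + (-1)·(-3.8333) + (-4)·(-0.8333) + (3)·(1.1667) + (3)·(0.1667) + (1)·(2.1667)) / 5 = 11/5 = 2.2
  S[Y,Y] = ((1.1667)·(1.1667) + (1.1667)·(1.1667) + (0.1667)·(0.1667) + (1.1667)·(1.1667) + (-2.8333)·(-2.8333) + (-0.8333)·(-0.8333)) / 5 = 12.8333/5 = 2.5667
  S[Y,Z] = ((1.1667)·(1.1667) + (1.1667)·(-3.8333) + (0.1667)·(-0.8333) + (1.1667)·(1.1667) + (-2.8333)·(0.1667) + (-0.8333)·(2.1667)) / 5 = -4.1667/5 = -0.8333
  S[Z,Z] = ((1.1667)·(1.1667) + (-3.8333)·(-3.8333) + (-0.8333)·(-0.8333) + (1.1667)·(1.1667) + (0.1667)·(0.1667) + (2.1667)·(2.1667)) / 5 = 22.8333/5 = 4.5667

S is symmetric (S[j,i] = S[i,j]). Assembling:

S = [[8, -2, 2.2],
 [-2, 2.5667, -0.8333],
 [2.2, -0.8333, 4.5667]]


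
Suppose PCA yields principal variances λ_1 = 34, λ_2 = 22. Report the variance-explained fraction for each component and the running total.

Step 1 — total variance = trace(Sigma) = Σ λ_i = 34 + 22 = 56.

Step 2 — fraction explained by component i = λ_i / Σ λ:
  PC1: 34/56 = 0.6071
  PC2: 22/56 = 0.3929

Step 3 — cumulative fraction after k components = (λ_1 + ... + λ_k) / Σ λ:
  k = 1: 34/56 = 0.6071
  k = 2: (34 + 22)/56 = 56/56 = 1

Summary (fraction, with percent):

explained: PC1 0.6071 (60.71%), PC2 0.3929 (39.29%);  cumulative: 0.6071, 1


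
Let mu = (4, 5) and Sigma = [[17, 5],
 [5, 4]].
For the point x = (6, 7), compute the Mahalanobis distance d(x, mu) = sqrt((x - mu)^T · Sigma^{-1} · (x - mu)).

Step 1 — centre the observation: (x - mu) = (2, 2).

Step 2 — invert Sigma. det(Sigma) = 17·4 - (5)² = 43.
  Sigma^{-1} = (1/det) · [[d, -b], [-b, a]] = [[0.093, -0.1163],
 [-0.1163, 0.3953]].

Step 3 — form the quadratic (x - mu)^T · Sigma^{-1} · (x - mu):
  Sigma^{-1} · (x - mu) = (-0.0465, 0.5581).
  (x - mu)^T · [Sigma^{-1} · (x - mu)] = (2)·(-0.0465) + (2)·(0.5581) = 1.0233.

Step 4 — take square root: d = √(1.0233) ≈ 1.0116.

d(x, mu) = √(1.0233) ≈ 1.0116


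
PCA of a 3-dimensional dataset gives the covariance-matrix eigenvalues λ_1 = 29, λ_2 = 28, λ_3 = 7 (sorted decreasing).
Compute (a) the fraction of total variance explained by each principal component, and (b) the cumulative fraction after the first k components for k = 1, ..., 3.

Step 1 — total variance = trace(Sigma) = Σ λ_i = 29 + 28 + 7 = 64.

Step 2 — fraction explained by component i = λ_i / Σ λ:
  PC1: 29/64 = 0.4531
  PC2: 28/64 = 0.4375
  PC3: 7/64 = 0.1094

Step 3 — cumulative fraction after k components = (λ_1 + ... + λ_k) / Σ λ:
  k = 1: 29/64 = 0.4531
  k = 2: (29 + 28)/64 = 57/64 = 0.8906
  k = 3: (29 + 28 + 7)/64 = 64/64 = 1

Summary (fraction, with percent):

explained: PC1 0.4531 (45.31%), PC2 0.4375 (43.75%), PC3 0.1094 (10.94%);  cumulative: 0.4531, 0.8906, 1


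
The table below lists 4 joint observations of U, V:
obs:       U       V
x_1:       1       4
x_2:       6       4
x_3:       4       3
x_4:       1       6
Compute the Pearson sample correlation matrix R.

Step 1 — column means:
  mean(U) = (1 + 6 + 4 + 1) / 4 = 12/4 = 3
  mean(V) = (4 + 4 + 3 + 6) / 4 = 17/4 = 4.25

Step 2 — sample variances and covariances s[i,j] = (1/(n-1)) · Σ_k (x_{k,i} - mean_i) · (x_{k,j} - mean_j), with n-1 = 3:
  s[U,U] = ((-2)·(-2) + (3)·(3) + (1)·(1) + (-2)·(-2)) / 3 = 18/3 = 6
  s[U,V] = ((-2)·(-0.25) + (3)·(-0.25) + (1)·(-1.25) + (-2)·(1.75)) / 3 = -5/3 = -1.6667
  s[V,V] = ((-0.25)·(-0.25) + (-0.25)·(-0.25) + (-1.25)·(-1.25) + (1.75)·(1.75)) / 3 = 4.75/3 = 1.5833
  Sample standard deviations s_i = √(s[i,i]):
  s(U) = √(6) = 2.4495
  s(V) = √(1.5833) = 1.2583

Step 3 — r_{ij} = s_{ij} / (s_i · s_j):
  r[U,U] = 1 (diagonal).
  r[U,V] = -1.6667 / (2.4495 · 1.2583) = -1.6667 / 3.0822 = -0.5407
  r[V,V] = 1 (diagonal).

R is symmetric with unit diagonal. Assembling:

R = [[1, -0.5407],
 [-0.5407, 1]]


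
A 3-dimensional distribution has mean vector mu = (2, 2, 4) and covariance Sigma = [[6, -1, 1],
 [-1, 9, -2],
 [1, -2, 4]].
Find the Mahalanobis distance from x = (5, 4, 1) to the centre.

Step 1 — centre the observation: (x - mu) = (3, 2, -3).

Step 2 — invert Sigma (cofactor / det for 3×3, or solve directly):
  Sigma^{-1} = [[0.1749, 0.0109, -0.0383],
 [0.0109, 0.1257, 0.0601],
 [-0.0383, 0.0601, 0.2896]].

Step 3 — form the quadratic (x - mu)^T · Sigma^{-1} · (x - mu):
  Sigma^{-1} · (x - mu) = (0.6612, 0.1038, -0.8634).
  (x - mu)^T · [Sigma^{-1} · (x - mu)] = (3)·(0.6612) + (2)·(0.1038) + (-3)·(-0.8634) = 4.7814.

Step 4 — take square root: d = √(4.7814) ≈ 2.1866.

d(x, mu) = √(4.7814) ≈ 2.1866


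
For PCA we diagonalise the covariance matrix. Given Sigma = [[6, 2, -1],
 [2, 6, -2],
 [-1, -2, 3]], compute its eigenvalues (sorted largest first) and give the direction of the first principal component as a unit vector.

Step 1 — characteristic polynomial p(λ) = det(λI - Sigma) = λ³ - tr·λ² + c_1·λ - det, where tr = trace, c_1 = sum of the principal 2×2 minors, det = det(Sigma):
  tr = 6 + 6 + 3 = 15,
  c_1 = (6·6 - (2)²) + (6·3 - (-1)²) + (6·3 - (-2)²) = 32 + 17 + 14 = 63,
  det = 6·(6·3 - (-2)²) - (2)·((2)·3 - (-2)·(-1)) + (-1)·((2)·(-2) - 6·(-1)) = 6·(14) - (2)·(4) + (-1)·(2) = 74.
  So p(λ) = λ³ - 15λ² + 63λ - 74.
Step 2 — look for an integer root (rational root theorem: any rational root is an integer divisor of 74). Testing λ = 2:
  p(2) = 8 - 60 + 126 - 74 = 0  ✓
  Dividing out (λ - 2): p(λ) = (λ - 2)(λ² - 13λ + 37).
Step 3 — remaining eigenvalues from the quadratic λ² - 13λ + 37 = 0:
  Δ = 13² - 4·37 = 169 - 148 = 21,  λ = (13 ± √21)/2 = (13 ± 4.5826)/2 ≈ 8.7913 or 4.2087.
  Sorted: λ_1 = 8.7913,  λ_2 = 4.2087,  λ_3 = 2  (check: sum = 15 = tr ✓).

Step 4 — unit eigenvector for λ_1 ≈ 8.7913: v spans the null space of (Sigma - λ_1 I), whose rows are
  r_1 = (-2.7913, 2, -1),  r_2 = (2, -2.7913, -2),  r_3 = (-1, -2, -5.7913).
  v is orthogonal to every row, so take v ∝ r_1 × r_2 = ((2)·(-2) - (-1)·(-2.7913), (-1)·(2) - (-2.7913)·(-2), (-2.7913)·(-2.7913) - (2)·(2)) ≈ (-6.7913, -7.5826, 3.7913).
  Rescale (multiply by -1 so the first nonzero entry is positive): u = (6.7913, 7.5826, -3.7913).
  ||u|| = √((6.7913)² + (7.5826)² + (-3.7913)²) = √(117.9909) ≈ 10.8624,  v_1 = u/||u|| ≈ (0.6252, 0.6981, -0.349) (||v_1|| = 1).

λ_1 = 8.7913,  λ_2 = 4.2087,  λ_3 = 2;  v_1 ≈ (0.6252, 0.6981, -0.349)


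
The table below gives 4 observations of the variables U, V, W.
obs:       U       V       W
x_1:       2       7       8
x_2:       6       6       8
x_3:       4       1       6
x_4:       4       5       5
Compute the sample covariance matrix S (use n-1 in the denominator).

Step 1 — column means:
  mean(U) = (2 + 6 + 4 + 4) / 4 = 16/4 = 4
  mean(V) = (7 + 6 + 1 + 5) / 4 = 19/4 = 4.75
  mean(W) = (8 + 8 + 6 + 5) / 4 = 27/4 = 6.75

Step 2 — sample covariance S[i,j] = (1/(n-1)) · Σ_k (x_{k,i} - mean_i) · (x_{k,j} - mean_j), with n-1 = 3.
  S[U,U] = ((-2)·(-2) + (2)·(2) + (0)·(0) + (0)·(0)) / 3 = 8/3 = 2.6667
  S[U,V] = ((-2)·(2.25) + (2)·(1.25) + (0)·(-3.75) + (0)·(0.25)) / 3 = -2/3 = -0.6667
  S[U,W] = ((-2)·(1.25) + (2)·(1.25) + (0)·(-0.75) + (0)·(-1.75)) / 3 = 0/3 = 0
  S[V,V] = ((2.25)·(2.25) + (1.25)·(1.25) + (-3.75)·(-3.75) + (0.25)·(0.25)) / 3 = 20.75/3 = 6.9167
  S[V,W] = ((2.25)·(1.25) + (1.25)·(1.25) + (-3.75)·(-0.75) + (0.25)·(-1.75)) / 3 = 6.75/3 = 2.25
  S[W,W] = ((1.25)·(1.25) + (1.25)·(1.25) + (-0.75)·(-0.75) + (-1.75)·(-1.75)) / 3 = 6.75/3 = 2.25

S is symmetric (S[j,i] = S[i,j]). Assembling:

S = [[2.6667, -0.6667, 0],
 [-0.6667, 6.9167, 2.25],
 [0, 2.25, 2.25]]


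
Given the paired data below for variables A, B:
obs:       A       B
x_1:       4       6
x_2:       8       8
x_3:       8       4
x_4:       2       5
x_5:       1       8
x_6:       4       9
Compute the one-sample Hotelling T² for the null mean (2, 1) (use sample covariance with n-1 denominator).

Step 1 — sample mean vector:
  mean(A) = (4 + 8 + 8 + 2 + 1 + 4) / 6 = 27/6 = 4.5
  mean(B) = (6 + 8 + 4 + 5 + 8 + 9) / 6 = 40/6 = 6.6667
  x̄ = (4.5, 6.6667),  deviation x̄ - mu_0 = (4.5, 6.6667) - (2, 1) = (2.5, 5.6667).

Step 2 — sample covariance matrix, S[i,j] = (1/(n-1)) · Σ_k (x_{k,i} - mean_i) · (x_{k,j} - mean_j), divisor n-1 = 5:
  S[A,A] = ((-0.5)·(-0.5) + (3.5)·(3.5) + (3.5)·(3.5) + (-2.5)·(-2.5) + (-3.5)·(-3.5) + (-0.5)·(-0.5)) / 5 = 43.5/5 = 8.7
  S[A,B] = ((-0.5)·(-0.6667) + (3.5)·(1.3333) + (3.5)·(-2.6667) + (-2.5)·(-1.6667) + (-3.5)·(1.3333) + (-0.5)·(2.3333)) / 5 = -6/5 = -1.2
  S[B,B] = ((-0.6667)·(-0.6667) + (1.3333)·(1.3333) + (-2.6667)·(-2.6667) + (-1.6667)·(-1.6667) + (1.3333)·(1.3333) + (2.3333)·(2.3333)) / 5 = 19.3333/5 = 3.8667
  S = [[8.7, -1.2],
 [-1.2, 3.8667]].

Step 3 — invert S. det(S) = 8.7·3.8667 - (-1.2)² = 32.2.
  S^{-1} = (1/det) · [[d, -b], [-b, a]] = [[0.1201, 0.0373],
 [0.0373, 0.2702]].

Step 4 — quadratic form (x̄ - mu_0)^T · S^{-1} · (x̄ - mu_0):
  S^{-1} · (x̄ - mu_0) = (0.5114, 1.6242),
  (x̄ - mu_0)^T · [...] = (2.5)·(0.5114) + (5.6667)·(1.6242) = 10.4824.

Step 5 — scale by n: T² = 6 · 10.4824 = 62.8944.

T² ≈ 62.8944


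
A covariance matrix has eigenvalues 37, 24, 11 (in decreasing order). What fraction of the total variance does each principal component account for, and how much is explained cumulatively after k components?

Step 1 — total variance = trace(Sigma) = Σ λ_i = 37 + 24 + 11 = 72.

Step 2 — fraction explained by component i = λ_i / Σ λ:
  PC1: 37/72 = 0.5139
  PC2: 24/72 = 0.3333
  PC3: 11/72 = 0.1528

Step 3 — cumulative fraction after k components = (λ_1 + ... + λ_k) / Σ λ:
  k = 1: 37/72 = 0.5139
  k = 2: (37 + 24)/72 = 61/72 = 0.8472
  k = 3: (37 + 24 + 11)/72 = 72/72 = 1

Summary (fraction, with percent):

explained: PC1 0.5139 (51.39%), PC2 0.3333 (33.33%), PC3 0.1528 (15.28%);  cumulative: 0.5139, 0.8472, 1


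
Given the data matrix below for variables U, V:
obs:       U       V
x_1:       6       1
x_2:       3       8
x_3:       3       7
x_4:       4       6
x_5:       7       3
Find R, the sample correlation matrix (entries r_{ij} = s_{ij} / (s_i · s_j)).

Step 1 — column means:
  mean(U) = (6 + 3 + 3 + 4 + 7) / 5 = 23/5 = 4.6
  mean(V) = (1 + 8 + 7 + 6 + 3) / 5 = 25/5 = 5

Step 2 — sample variances and covariances s[i,j] = (1/(n-1)) · Σ_k (x_{k,i} - mean_i) · (x_{k,j} - mean_j), with n-1 = 4:
  s[U,U] = ((1.4)·(1.4) + (-1.6)·(-1.6) + (-1.6)·(-1.6) + (-0.6)·(-0.6) + (2.4)·(2.4)) / 4 = 13.2/4 = 3.3
  s[U,V] = ((1.4)·(-4) + (-1.6)·(3) + (-1.6)·(2) + (-0.6)·(1) + (2.4)·(-2)) / 4 = -19/4 = -4.75
  s[V,V] = ((-4)·(-4) + (3)·(3) + (2)·(2) + (1)·(1) + (-2)·(-2)) / 4 = 34/4 = 8.5
  Sample standard deviations s_i = √(s[i,i]):
  s(U) = √(3.3) = 1.8166
  s(V) = √(8.5) = 2.9155

Step 3 — r_{ij} = s_{ij} / (s_i · s_j):
  r[U,U] = 1 (diagonal).
  r[U,V] = -4.75 / (1.8166 · 2.9155) = -4.75 / 5.2962 = -0.8969
  r[V,V] = 1 (diagonal).

R is symmetric with unit diagonal. Assembling:

R = [[1, -0.8969],
 [-0.8969, 1]]


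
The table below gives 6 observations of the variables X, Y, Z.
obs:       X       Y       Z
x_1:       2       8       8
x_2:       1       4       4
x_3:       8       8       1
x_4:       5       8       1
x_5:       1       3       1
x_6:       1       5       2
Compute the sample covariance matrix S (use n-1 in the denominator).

Step 1 — column means:
  mean(X) = (2 + 1 + 8 + 5 + 1 + 1) / 6 = 18/6 = 3
  mean(Y) = (8 + 4 + 8 + 8 + 3 + 5) / 6 = 36/6 = 6
  mean(Z) = (8 + 4 + 1 + 1 + 1 + 2) / 6 = 17/6 = 2.8333

Step 2 — sample covariance S[i,j] = (1/(n-1)) · Σ_k (x_{k,i} - mean_i) · (x_{k,j} - mean_j), with n-1 = 5.
  S[X,X] = ((-1)·(-1) + (-2)·(-2) + (5)·(5) + (2)·(2) + (-2)·(-2) + (-2)·(-2)) / 5 = 42/5 = 8.4
  S[X,Y] = ((-1)·(2) + (-2)·(-2) + (5)·(2) + (2)·(2) + (-2)·(-3) + (-2)·(-1)) / 5 = 24/5 = 4.8
  S[X,Z] = ((-1)·(5.1667) + (-2)·(1.1667) + (5)·(-1.8333) + (2)·(-1.8333) + (-2)·(-1.8333) + (-2)·(-0.8333)) / 5 = -15/5 = -3
  S[Y,Y] = ((2)·(2) + (-2)·(-2) + (2)·(2) + (2)·(2) + (-3)·(-3) + (-1)·(-1)) / 5 = 26/5 = 5.2
  S[Y,Z] = ((2)·(5.1667) + (-2)·(1.1667) + (2)·(-1.8333) + (2)·(-1.8333) + (-3)·(-1.8333) + (-1)·(-0.8333)) / 5 = 7/5 = 1.4
  S[Z,Z] = ((5.1667)·(5.1667) + (1.1667)·(1.1667) + (-1.8333)·(-1.8333) + (-1.8333)·(-1.8333) + (-1.8333)·(-1.8333) + (-0.8333)·(-0.8333)) / 5 = 38.8333/5 = 7.7667

S is symmetric (S[j,i] = S[i,j]). Assembling:

S = [[8.4, 4.8, -3],
 [4.8, 5.2, 1.4],
 [-3, 1.4, 7.7667]]


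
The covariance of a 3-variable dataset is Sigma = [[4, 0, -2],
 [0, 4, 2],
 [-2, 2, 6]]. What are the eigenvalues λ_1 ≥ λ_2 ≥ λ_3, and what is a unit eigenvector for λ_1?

Step 1 — characteristic polynomial p(λ) = det(λI - Sigma) = λ³ - tr·λ² + c_1·λ - det, where tr = trace, c_1 = sum of the principal 2×2 minors, det = det(Sigma):
  tr = 4 + 4 + 6 = 14,
  c_1 = (4·4 - (0)²) + (4·6 - (-2)²) + (4·6 - (2)²) = 16 + 20 + 20 = 56,
  det = 4·(4·6 - (2)²) - (0)·((0)·6 - (2)·(-2)) + (-2)·((0)·(2) - 4·(-2)) = 4·(20) - (0)·(4) + (-2)·(8) = 64.
  So p(λ) = λ³ - 14λ² + 56λ - 64.
Step 2 — look for an integer root (rational root theorem: any rational root is an integer divisor of 64). Testing λ = 2:
  p(2) = 8 - 56 + 112 - 64 = 0  ✓
  Dividing out (λ - 2): p(λ) = (λ - 2)(λ² - 12λ + 32).
Step 3 — remaining eigenvalues from the quadratic λ² - 12λ + 32 = 0:
  Δ = 12² - 4·32 = 144 - 128 = 16,  λ = (12 ± √16)/2 = (12 ± 4)/2 = 8 or 4.
  Sorted: λ_1 = 8,  λ_2 = 4,  λ_3 = 2  (check: sum = 14 = tr ✓).

Step 4 — unit eigenvector for λ_1 = 8: v spans the null space of (Sigma - λ_1 I), whose rows are
  r_1 = (-4, 0, -2),  r_2 = (0, -4, 2),  r_3 = (-2, 2, -2).
  v is orthogonal to every row, so take v ∝ r_1 × r_2 = ((0)·(2) - (-2)·(-4), (-2)·(0) - (-4)·(2), (-4)·(-4) - (0)·(0)) = (-8, 8, 16).
  Rescale (divide by 8; multiply by -1 so the first nonzero entry is positive): u = (1, -1, -2).
  ||u|| = √((1)² + (-1)² + (-2)²) = √(6) ≈ 2.4495,  v_1 = u/||u|| ≈ (0.4082, -0.4082, -0.8165) (||v_1|| = 1).

λ_1 = 8,  λ_2 = 4,  λ_3 = 2;  v_1 ≈ (0.4082, -0.4082, -0.8165)


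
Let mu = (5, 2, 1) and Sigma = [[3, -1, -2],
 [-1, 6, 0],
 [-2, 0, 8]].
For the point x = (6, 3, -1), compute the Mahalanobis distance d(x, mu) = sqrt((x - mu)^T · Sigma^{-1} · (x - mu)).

Step 1 — centre the observation: (x - mu) = (1, 1, -2).

Step 2 — invert Sigma (cofactor / det for 3×3, or solve directly):
  Sigma^{-1} = [[0.4286, 0.0714, 0.1071],
 [0.0714, 0.1786, 0.0179],
 [0.1071, 0.0179, 0.1518]].

Step 3 — form the quadratic (x - mu)^T · Sigma^{-1} · (x - mu):
  Sigma^{-1} · (x - mu) = (0.2857, 0.2143, -0.1786).
  (x - mu)^T · [Sigma^{-1} · (x - mu)] = (1)·(0.2857) + (1)·(0.2143) + (-2)·(-0.1786) = 0.8571.

Step 4 — take square root: d = √(0.8571) ≈ 0.9258.

d(x, mu) = √(0.8571) ≈ 0.9258


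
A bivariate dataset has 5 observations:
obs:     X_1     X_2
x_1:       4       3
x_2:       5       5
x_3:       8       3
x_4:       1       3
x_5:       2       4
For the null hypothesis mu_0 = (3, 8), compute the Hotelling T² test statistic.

Step 1 — sample mean vector:
  mean(X_1) = (4 + 5 + 8 + 1 + 2) / 5 = 20/5 = 4
  mean(X_2) = (3 + 5 + 3 + 3 + 4) / 5 = 18/5 = 3.6
  x̄ = (4, 3.6),  deviation x̄ - mu_0 = (4, 3.6) - (3, 8) = (1, -4.4).

Step 2 — sample covariance matrix, S[i,j] = (1/(n-1)) · Σ_k (x_{k,i} - mean_i) · (x_{k,j} - mean_j), divisor n-1 = 4:
  S[X_1,X_1] = ((0)·(0) + (1)·(1) + (4)·(4) + (-3)·(-3) + (-2)·(-2)) / 4 = 30/4 = 7.5
  S[X_1,X_2] = ((0)·(-0.6) + (1)·(1.4) + (4)·(-0.6) + (-3)·(-0.6) + (-2)·(0.4)) / 4 = 0/4 = 0
  S[X_2,X_2] = ((-0.6)·(-0.6) + (1.4)·(1.4) + (-0.6)·(-0.6) + (-0.6)·(-0.6) + (0.4)·(0.4)) / 4 = 3.2/4 = 0.8
  S = [[7.5, 0],
 [0, 0.8]].

Step 3 — invert S. det(S) = 7.5·0.8 - (0)² = 6.
  S^{-1} = (1/det) · [[d, -b], [-b, a]] = [[0.1333, 0],
 [0, 1.25]].

Step 4 — quadratic form (x̄ - mu_0)^T · S^{-1} · (x̄ - mu_0):
  S^{-1} · (x̄ - mu_0) = (0.1333, -5.5),
  (x̄ - mu_0)^T · [...] = (1)·(0.1333) + (-4.4)·(-5.5) = 24.3333.

Step 5 — scale by n: T² = 5 · 24.3333 = 121.6667.

T² ≈ 121.6667


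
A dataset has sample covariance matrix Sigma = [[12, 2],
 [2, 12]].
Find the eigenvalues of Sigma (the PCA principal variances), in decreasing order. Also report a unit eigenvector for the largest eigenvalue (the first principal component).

Step 1 — characteristic polynomial of 2×2 Sigma:
  det(Sigma - λI) = λ² - trace · λ + det = 0.
  trace = 12 + 12 = 24, det = 12·12 - (2)² = 140.
Step 2 — discriminant:
  Δ = trace² - 4·det = 576 - 560 = 16.
Step 3 — eigenvalues:
  λ = (trace ± √Δ)/2 = (24 ± 4)/2,
  λ_1 = 14,  λ_2 = 10.

Step 4 — unit eigenvector for λ_1: solve (Sigma - λ_1 I)v = 0. First row:
  (12 - 14)·v_x + (2)·v_y = 0, i.e. (-2)·v_x + (2)·v_y = 0,
  so v ∝ (b, λ_1 - a) = (2, 2) = u.
  ||u|| = √((2)² + (2)²) = √(8) ≈ 2.8284,
  v_1 = u/||u|| ≈ (0.7071, 0.7071) (||v_1|| = 1).

λ_1 = 14,  λ_2 = 10;  v_1 ≈ (0.7071, 0.7071)


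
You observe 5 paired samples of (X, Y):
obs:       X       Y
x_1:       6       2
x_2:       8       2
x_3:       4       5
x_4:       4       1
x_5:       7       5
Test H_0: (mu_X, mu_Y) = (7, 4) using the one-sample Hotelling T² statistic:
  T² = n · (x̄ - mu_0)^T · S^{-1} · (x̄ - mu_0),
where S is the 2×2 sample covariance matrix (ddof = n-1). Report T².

Step 1 — sample mean vector:
  mean(X) = (6 + 8 + 4 + 4 + 7) / 5 = 29/5 = 5.8
  mean(Y) = (2 + 2 + 5 + 1 + 5) / 5 = 15/5 = 3
  x̄ = (5.8, 3),  deviation x̄ - mu_0 = (5.8, 3) - (7, 4) = (-1.2, -1).

Step 2 — sample covariance matrix, S[i,j] = (1/(n-1)) · Σ_k (x_{k,i} - mean_i) · (x_{k,j} - mean_j), divisor n-1 = 4:
  S[X,X] = ((0.2)·(0.2) + (2.2)·(2.2) + (-1.8)·(-1.8) + (-1.8)·(-1.8) + (1.2)·(1.2)) / 4 = 12.8/4 = 3.2
  S[X,Y] = ((0.2)·(-1) + (2.2)·(-1) + (-1.8)·(2) + (-1.8)·(-2) + (1.2)·(2)) / 4 = 0/4 = 0
  S[Y,Y] = ((-1)·(-1) + (-1)·(-1) + (2)·(2) + (-2)·(-2) + (2)·(2)) / 4 = 14/4 = 3.5
  S = [[3.2, 0],
 [0, 3.5]].

Step 3 — invert S. det(S) = 3.2·3.5 - (0)² = 11.2.
  S^{-1} = (1/det) · [[d, -b], [-b, a]] = [[0.3125, 0],
 [0, 0.2857]].

Step 4 — quadratic form (x̄ - mu_0)^T · S^{-1} · (x̄ - mu_0):
  S^{-1} · (x̄ - mu_0) = (-0.375, -0.2857),
  (x̄ - mu_0)^T · [...] = (-1.2)·(-0.375) + (-1)·(-0.2857) = 0.7357.

Step 5 — scale by n: T² = 5 · 0.7357 = 3.6786.

T² ≈ 3.6786


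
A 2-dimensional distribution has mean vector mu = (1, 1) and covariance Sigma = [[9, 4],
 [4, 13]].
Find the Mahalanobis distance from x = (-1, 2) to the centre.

Step 1 — centre the observation: (x - mu) = (-2, 1).

Step 2 — invert Sigma. det(Sigma) = 9·13 - (4)² = 101.
  Sigma^{-1} = (1/det) · [[d, -b], [-b, a]] = [[0.1287, -0.0396],
 [-0.0396, 0.0891]].

Step 3 — form the quadratic (x - mu)^T · Sigma^{-1} · (x - mu):
  Sigma^{-1} · (x - mu) = (-0.297, 0.1683).
  (x - mu)^T · [Sigma^{-1} · (x - mu)] = (-2)·(-0.297) + (1)·(0.1683) = 0.7624.

Step 4 — take square root: d = √(0.7624) ≈ 0.8731.

d(x, mu) = √(0.7624) ≈ 0.8731


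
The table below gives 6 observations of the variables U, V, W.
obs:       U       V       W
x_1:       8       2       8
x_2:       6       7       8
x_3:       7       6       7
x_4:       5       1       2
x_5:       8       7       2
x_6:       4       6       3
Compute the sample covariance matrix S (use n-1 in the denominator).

Step 1 — column means:
  mean(U) = (8 + 6 + 7 + 5 + 8 + 4) / 6 = 38/6 = 6.3333
  mean(V) = (2 + 7 + 6 + 1 + 7 + 6) / 6 = 29/6 = 4.8333
  mean(W) = (8 + 8 + 7 + 2 + 2 + 3) / 6 = 30/6 = 5

Step 2 — sample covariance S[i,j] = (1/(n-1)) · Σ_k (x_{k,i} - mean_i) · (x_{k,j} - mean_j), with n-1 = 5.
  S[U,U] = ((1.6667)·(1.6667) + (-0.3333)·(-0.3333) + (0.6667)·(0.6667) + (-1.3333)·(-1.3333) + (1.6667)·(1.6667) + (-2.3333)·(-2.3333)) / 5 = 13.3333/5 = 2.6667
  S[U,V] = ((1.6667)·(-2.8333) + (-0.3333)·(2.1667) + (0.6667)·(1.1667) + (-1.3333)·(-3.8333) + (1.6667)·(2.1667) + (-2.3333)·(1.1667)) / 5 = 1.3333/5 = 0.2667
  S[U,W] = ((1.6667)·(3) + (-0.3333)·(3) + (0.6667)·(2) + (-1.3333)·(-3) + (1.6667)·(-3) + (-2.3333)·(-2)) / 5 = 9/5 = 1.8
  S[V,V] = ((-2.8333)·(-2.8333) + (2.1667)·(2.1667) + (1.1667)·(1.1667) + (-3.8333)·(-3.8333) + (2.1667)·(2.1667) + (1.1667)·(1.1667)) / 5 = 34.8333/5 = 6.9667
  S[V,W] = ((-2.8333)·(3) + (2.1667)·(3) + (1.1667)·(2) + (-3.8333)·(-3) + (2.1667)·(-3) + (1.1667)·(-2)) / 5 = 3/5 = 0.6
  S[W,W] = ((3)·(3) + (3)·(3) + (2)·(2) + (-3)·(-3) + (-3)·(-3) + (-2)·(-2)) / 5 = 44/5 = 8.8

S is symmetric (S[j,i] = S[i,j]). Assembling:

S = [[2.6667, 0.2667, 1.8],
 [0.2667, 6.9667, 0.6],
 [1.8, 0.6, 8.8]]


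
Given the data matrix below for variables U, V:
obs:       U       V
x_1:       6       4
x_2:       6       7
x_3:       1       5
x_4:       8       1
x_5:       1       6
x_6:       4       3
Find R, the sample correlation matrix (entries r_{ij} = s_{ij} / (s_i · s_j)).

Step 1 — column means:
  mean(U) = (6 + 6 + 1 + 8 + 1 + 4) / 6 = 26/6 = 4.3333
  mean(V) = (4 + 7 + 5 + 1 + 6 + 3) / 6 = 26/6 = 4.3333

Step 2 — sample variances and covariances s[i,j] = (1/(n-1)) · Σ_k (x_{k,i} - mean_i) · (x_{k,j} - mean_j), with n-1 = 5:
  s[U,U] = ((1.6667)·(1.6667) + (1.6667)·(1.6667) + (-3.3333)·(-3.3333) + (3.6667)·(3.6667) + (-3.3333)·(-3.3333) + (-0.3333)·(-0.3333)) / 5 = 41.3333/5 = 8.2667
  s[U,V] = ((1.6667)·(-0.3333) + (1.6667)·(2.6667) + (-3.3333)·(0.6667) + (3.6667)·(-3.3333) + (-3.3333)·(1.6667) + (-0.3333)·(-1.3333)) / 5 = -15.6667/5 = -3.1333
  s[V,V] = ((-0.3333)·(-0.3333) + (2.6667)·(2.6667) + (0.6667)·(0.6667) + (-3.3333)·(-3.3333) + (1.6667)·(1.6667) + (-1.3333)·(-1.3333)) / 5 = 23.3333/5 = 4.6667
  Sample standard deviations s_i = √(s[i,i]):
  s(U) = √(8.2667) = 2.8752
  s(V) = √(4.6667) = 2.1602

Step 3 — r_{ij} = s_{ij} / (s_i · s_j):
  r[U,U] = 1 (diagonal).
  r[U,V] = -3.1333 / (2.8752 · 2.1602) = -3.1333 / 6.2111 = -0.5045
  r[V,V] = 1 (diagonal).

R is symmetric with unit diagonal. Assembling:

R = [[1, -0.5045],
 [-0.5045, 1]]


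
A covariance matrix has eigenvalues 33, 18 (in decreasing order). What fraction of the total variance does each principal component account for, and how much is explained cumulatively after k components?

Step 1 — total variance = trace(Sigma) = Σ λ_i = 33 + 18 = 51.

Step 2 — fraction explained by component i = λ_i / Σ λ:
  PC1: 33/51 = 0.6471
  PC2: 18/51 = 0.3529

Step 3 — cumulative fraction after k components = (λ_1 + ... + λ_k) / Σ λ:
  k = 1: 33/51 = 0.6471
  k = 2: (33 + 18)/51 = 51/51 = 1

Summary (fraction, with percent):

explained: PC1 0.6471 (64.71%), PC2 0.3529 (35.29%);  cumulative: 0.6471, 1


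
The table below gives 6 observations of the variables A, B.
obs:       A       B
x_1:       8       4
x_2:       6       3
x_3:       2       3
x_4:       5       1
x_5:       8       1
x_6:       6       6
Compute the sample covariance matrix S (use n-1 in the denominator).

Step 1 — column means:
  mean(A) = (8 + 6 + 2 + 5 + 8 + 6) / 6 = 35/6 = 5.8333
  mean(B) = (4 + 3 + 3 + 1 + 1 + 6) / 6 = 18/6 = 3

Step 2 — sample covariance S[i,j] = (1/(n-1)) · Σ_k (x_{k,i} - mean_i) · (x_{k,j} - mean_j), with n-1 = 5.
  S[A,A] = ((2.1667)·(2.1667) + (0.1667)·(0.1667) + (-3.8333)·(-3.8333) + (-0.8333)·(-0.8333) + (2.1667)·(2.1667) + (0.1667)·(0.1667)) / 5 = 24.8333/5 = 4.9667
  S[A,B] = ((2.1667)·(1) + (0.1667)·(0) + (-3.8333)·(0) + (-0.8333)·(-2) + (2.1667)·(-2) + (0.1667)·(3)) / 5 = 0/5 = 0
  S[B,B] = ((1)·(1) + (0)·(0) + (0)·(0) + (-2)·(-2) + (-2)·(-2) + (3)·(3)) / 5 = 18/5 = 3.6

S is symmetric (S[j,i] = S[i,j]). Assembling:

S = [[4.9667, 0],
 [0, 3.6]]


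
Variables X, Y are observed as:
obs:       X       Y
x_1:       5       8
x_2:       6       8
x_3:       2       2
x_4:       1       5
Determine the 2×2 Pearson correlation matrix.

Step 1 — column means:
  mean(X) = (5 + 6 + 2 + 1) / 4 = 14/4 = 3.5
  mean(Y) = (8 + 8 + 2 + 5) / 4 = 23/4 = 5.75

Step 2 — sample variances and covariances s[i,j] = (1/(n-1)) · Σ_k (x_{k,i} - mean_i) · (x_{k,j} - mean_j), with n-1 = 3:
  s[X,X] = ((1.5)·(1.5) + (2.5)·(2.5) + (-1.5)·(-1.5) + (-2.5)·(-2.5)) / 3 = 17/3 = 5.6667
  s[X,Y] = ((1.5)·(2.25) + (2.5)·(2.25) + (-1.5)·(-3.75) + (-2.5)·(-0.75)) / 3 = 16.5/3 = 5.5
  s[Y,Y] = ((2.25)·(2.25) + (2.25)·(2.25) + (-3.75)·(-3.75) + (-0.75)·(-0.75)) / 3 = 24.75/3 = 8.25
  Sample standard deviations s_i = √(s[i,i]):
  s(X) = √(5.6667) = 2.3805
  s(Y) = √(8.25) = 2.8723

Step 3 — r_{ij} = s_{ij} / (s_i · s_j):
  r[X,X] = 1 (diagonal).
  r[X,Y] = 5.5 / (2.3805 · 2.8723) = 5.5 / 6.8374 = 0.8044
  r[Y,Y] = 1 (diagonal).

R is symmetric with unit diagonal. Assembling:

R = [[1, 0.8044],
 [0.8044, 1]]


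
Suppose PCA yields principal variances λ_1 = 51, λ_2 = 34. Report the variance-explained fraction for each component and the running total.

Step 1 — total variance = trace(Sigma) = Σ λ_i = 51 + 34 = 85.

Step 2 — fraction explained by component i = λ_i / Σ λ:
  PC1: 51/85 = 0.6
  PC2: 34/85 = 0.4

Step 3 — cumulative fraction after k components = (λ_1 + ... + λ_k) / Σ λ:
  k = 1: 51/85 = 0.6
  k = 2: (51 + 34)/85 = 85/85 = 1

Summary (fraction, with percent):

explained: PC1 0.6 (60%), PC2 0.4 (40%);  cumulative: 0.6, 1


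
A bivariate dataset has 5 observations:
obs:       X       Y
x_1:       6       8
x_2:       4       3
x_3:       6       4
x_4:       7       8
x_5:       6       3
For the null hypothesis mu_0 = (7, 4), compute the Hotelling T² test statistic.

Step 1 — sample mean vector:
  mean(X) = (6 + 4 + 6 + 7 + 6) / 5 = 29/5 = 5.8
  mean(Y) = (8 + 3 + 4 + 8 + 3) / 5 = 26/5 = 5.2
  x̄ = (5.8, 5.2),  deviation x̄ - mu_0 = (5.8, 5.2) - (7, 4) = (-1.2, 1.2).

Step 2 — sample covariance matrix, S[i,j] = (1/(n-1)) · Σ_k (x_{k,i} - mean_i) · (x_{k,j} - mean_j), divisor n-1 = 4:
  S[X,X] = ((0.2)·(0.2) + (-1.8)·(-1.8) + (0.2)·(0.2) + (1.2)·(1.2) + (0.2)·(0.2)) / 4 = 4.8/4 = 1.2
  S[X,Y] = ((0.2)·(2.8) + (-1.8)·(-2.2) + (0.2)·(-1.2) + (1.2)·(2.8) + (0.2)·(-2.2)) / 4 = 7.2/4 = 1.8
  S[Y,Y] = ((2.8)·(2.8) + (-2.2)·(-2.2) + (-1.2)·(-1.2) + (2.8)·(2.8) + (-2.2)·(-2.2)) / 4 = 26.8/4 = 6.7
  S = [[1.2, 1.8],
 [1.8, 6.7]].

Step 3 — invert S. det(S) = 1.2·6.7 - (1.8)² = 4.8.
  S^{-1} = (1/det) · [[d, -b], [-b, a]] = [[1.3958, -0.375],
 [-0.375, 0.25]].

Step 4 — quadratic form (x̄ - mu_0)^T · S^{-1} · (x̄ - mu_0):
  S^{-1} · (x̄ - mu_0) = (-2.125, 0.75),
  (x̄ - mu_0)^T · [...] = (-1.2)·(-2.125) + (1.2)·(0.75) = 3.45.

Step 5 — scale by n: T² = 5 · 3.45 = 17.25.

T² ≈ 17.25


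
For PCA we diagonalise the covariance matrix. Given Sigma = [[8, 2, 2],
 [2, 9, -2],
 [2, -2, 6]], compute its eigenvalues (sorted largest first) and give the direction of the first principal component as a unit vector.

Step 1 — characteristic polynomial p(λ) = det(λI - Sigma) = λ³ - tr·λ² + c_1·λ - det, where tr = trace, c_1 = sum of the principal 2×2 minors, det = det(Sigma):
  tr = 8 + 9 + 6 = 23,
  c_1 = (8·9 - (2)²) + (8·6 - (2)²) + (9·6 - (-2)²) = 68 + 44 + 50 = 162,
  det = 8·(9·6 - (-2)²) - (2)·((2)·6 - (-2)·(2)) + (2)·((2)·(-2) - 9·(2)) = 8·(50) - (2)·(16) + (2)·(-22) = 324.
  So p(λ) = λ³ - 23λ² + 162λ - 324.
Step 2 — look for an integer root (rational root theorem: any rational root is an integer divisor of 324). Testing λ = 9:
  p(9) = 729 - 1863 + 1458 - 324 = 0  ✓
  Dividing out (λ - 9): p(λ) = (λ - 9)(λ² - 14λ + 36).
Step 3 — remaining eigenvalues from the quadratic λ² - 14λ + 36 = 0:
  Δ = 14² - 4·36 = 196 - 144 = 52,  λ = (14 ± √52)/2 = (14 ± 7.2111)/2 ≈ 10.6056 or 3.3944.
  Sorted: λ_1 = 10.6056,  λ_2 = 9,  λ_3 = 3.3944  (check: sum = 23 = tr ✓).

Step 4 — unit eigenvector for λ_1 ≈ 10.6056: v spans the null space of (Sigma - λ_1 I), whose rows are
  r_1 = (-2.6056, 2, 2),  r_2 = (2, -1.6056, -2),  r_3 = (2, -2, -4.6056).
  v is orthogonal to every row, so take v ∝ r_1 × r_2 = ((2)·(-2) - (2)·(-1.6056), (2)·(2) - (-2.6056)·(-2), (-2.6056)·(-1.6056) - (2)·(2)) ≈ (-0.7889, -1.2111, 0.1833).
  Rescale (multiply by -1 so the first nonzero entry is positive): u = (0.7889, 1.2111, -0.1833).
  ||u|| = √((0.7889)² + (1.2111)² + (-0.1833)²) = √(2.1227) ≈ 1.457,  v_1 = u/||u|| ≈ (0.5415, 0.8313, -0.1258) (||v_1|| = 1).

λ_1 = 10.6056,  λ_2 = 9,  λ_3 = 3.3944;  v_1 ≈ (0.5415, 0.8313, -0.1258)


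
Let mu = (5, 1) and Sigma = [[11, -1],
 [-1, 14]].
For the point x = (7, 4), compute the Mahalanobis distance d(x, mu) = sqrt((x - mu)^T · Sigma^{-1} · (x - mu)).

Step 1 — centre the observation: (x - mu) = (2, 3).

Step 2 — invert Sigma. det(Sigma) = 11·14 - (-1)² = 153.
  Sigma^{-1} = (1/det) · [[d, -b], [-b, a]] = [[0.0915, 0.0065],
 [0.0065, 0.0719]].

Step 3 — form the quadratic (x - mu)^T · Sigma^{-1} · (x - mu):
  Sigma^{-1} · (x - mu) = (0.2026, 0.2288).
  (x - mu)^T · [Sigma^{-1} · (x - mu)] = (2)·(0.2026) + (3)·(0.2288) = 1.0915.

Step 4 — take square root: d = √(1.0915) ≈ 1.0448.

d(x, mu) = √(1.0915) ≈ 1.0448


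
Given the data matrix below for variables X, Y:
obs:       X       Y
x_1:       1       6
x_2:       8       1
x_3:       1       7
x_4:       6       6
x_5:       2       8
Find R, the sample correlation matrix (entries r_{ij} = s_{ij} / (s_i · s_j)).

Step 1 — column means:
  mean(X) = (1 + 8 + 1 + 6 + 2) / 5 = 18/5 = 3.6
  mean(Y) = (6 + 1 + 7 + 6 + 8) / 5 = 28/5 = 5.6

Step 2 — sample variances and covariances s[i,j] = (1/(n-1)) · Σ_k (x_{k,i} - mean_i) · (x_{k,j} - mean_j), with n-1 = 4:
  s[X,X] = ((-2.6)·(-2.6) + (4.4)·(4.4) + (-2.6)·(-2.6) + (2.4)·(2.4) + (-1.6)·(-1.6)) / 4 = 41.2/4 = 10.3
  s[X,Y] = ((-2.6)·(0.4) + (4.4)·(-4.6) + (-2.6)·(1.4) + (2.4)·(0.4) + (-1.6)·(2.4)) / 4 = -27.8/4 = -6.95
  s[Y,Y] = ((0.4)·(0.4) + (-4.6)·(-4.6) + (1.4)·(1.4) + (0.4)·(0.4) + (2.4)·(2.4)) / 4 = 29.2/4 = 7.3
  Sample standard deviations s_i = √(s[i,i]):
  s(X) = √(10.3) = 3.2094
  s(Y) = √(7.3) = 2.7019

Step 3 — r_{ij} = s_{ij} / (s_i · s_j):
  r[X,X] = 1 (diagonal).
  r[X,Y] = -6.95 / (3.2094 · 2.7019) = -6.95 / 8.6712 = -0.8015
  r[Y,Y] = 1 (diagonal).

R is symmetric with unit diagonal. Assembling:

R = [[1, -0.8015],
 [-0.8015, 1]]


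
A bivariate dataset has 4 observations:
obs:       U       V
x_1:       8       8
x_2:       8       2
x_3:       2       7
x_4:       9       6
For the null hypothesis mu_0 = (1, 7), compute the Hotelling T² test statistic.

Step 1 — sample mean vector:
  mean(U) = (8 + 8 + 2 + 9) / 4 = 27/4 = 6.75
  mean(V) = (8 + 2 + 7 + 6) / 4 = 23/4 = 5.75
  x̄ = (6.75, 5.75),  deviation x̄ - mu_0 = (6.75, 5.75) - (1, 7) = (5.75, -1.25).

Step 2 — sample covariance matrix, S[i,j] = (1/(n-1)) · Σ_k (x_{k,i} - mean_i) · (x_{k,j} - mean_j), divisor n-1 = 3:
  S[U,U] = ((1.25)·(1.25) + (1.25)·(1.25) + (-4.75)·(-4.75) + (2.25)·(2.25)) / 3 = 30.75/3 = 10.25
  S[U,V] = ((1.25)·(2.25) + (1.25)·(-3.75) + (-4.75)·(1.25) + (2.25)·(0.25)) / 3 = -7.25/3 = -2.4167
  S[V,V] = ((2.25)·(2.25) + (-3.75)·(-3.75) + (1.25)·(1.25) + (0.25)·(0.25)) / 3 = 20.75/3 = 6.9167
  S = [[10.25, -2.4167],
 [-2.4167, 6.9167]].

Step 3 — invert S. det(S) = 10.25·6.9167 - (-2.4167)² = 65.0556.
  S^{-1} = (1/det) · [[d, -b], [-b, a]] = [[0.1063, 0.0371],
 [0.0371, 0.1576]].

Step 4 — quadratic form (x̄ - mu_0)^T · S^{-1} · (x̄ - mu_0):
  S^{-1} · (x̄ - mu_0) = (0.5649, 0.0167),
  (x̄ - mu_0)^T · [...] = (5.75)·(0.5649) + (-1.25)·(0.0167) = 3.2274.

Step 5 — scale by n: T² = 4 · 3.2274 = 12.9095.

T² ≈ 12.9095


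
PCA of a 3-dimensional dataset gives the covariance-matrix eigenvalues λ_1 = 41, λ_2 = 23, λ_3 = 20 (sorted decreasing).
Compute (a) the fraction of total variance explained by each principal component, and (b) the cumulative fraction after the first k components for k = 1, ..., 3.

Step 1 — total variance = trace(Sigma) = Σ λ_i = 41 + 23 + 20 = 84.

Step 2 — fraction explained by component i = λ_i / Σ λ:
  PC1: 41/84 = 0.4881
  PC2: 23/84 = 0.2738
  PC3: 20/84 = 0.2381

Step 3 — cumulative fraction after k components = (λ_1 + ... + λ_k) / Σ λ:
  k = 1: 41/84 = 0.4881
  k = 2: (41 + 23)/84 = 64/84 = 0.7619
  k = 3: (41 + 23 + 20)/84 = 84/84 = 1

Summary (fraction, with percent):

explained: PC1 0.4881 (48.81%), PC2 0.2738 (27.38%), PC3 0.2381 (23.81%);  cumulative: 0.4881, 0.7619, 1
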